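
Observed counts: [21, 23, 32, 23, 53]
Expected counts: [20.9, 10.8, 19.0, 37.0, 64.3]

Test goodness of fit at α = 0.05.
Chi-square goodness of fit test:
H₀: observed counts match expected distribution
H₁: observed counts differ from expected distribution
df = k - 1 = 4
χ² = Σ(O - E)²/E
   = (21 - 20.9)²/20.9 + (23 - 10.8)²/10.8 + (32 - 19.0)²/19.0 + (23 - 37.0)²/37.0 + (53 - 64.3)²/64.3
   = 0.000 + 13.781 + 8.895 + 5.297 + 1.986
   = 29.96
p-value < 0.0001

Since p-value < α = 0.05, we reject H₀.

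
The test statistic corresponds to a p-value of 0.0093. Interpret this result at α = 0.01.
Since p = 0.0093 < α = 0.01, reject H₀.
There is sufficient evidence to reject the null hypothesis; the result is statistically significant at the 0.01 level.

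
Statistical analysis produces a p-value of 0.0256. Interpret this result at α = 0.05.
Since p = 0.0256 < α = 0.05, reject H₀.
There is sufficient evidence to reject the null hypothesis; the result is statistically significant at the 0.05 level.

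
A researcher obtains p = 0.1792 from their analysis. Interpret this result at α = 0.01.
Since p = 0.1792 > α = 0.01, fail to reject H₀.
There is insufficient evidence to reject the null hypothesis; the result is not statistically significant at the 0.01 level.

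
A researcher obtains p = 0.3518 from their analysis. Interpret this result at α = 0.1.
Since p = 0.3518 > α = 0.1, fail to reject H₀.
There is insufficient evidence to reject the null hypothesis; the result is not statistically significant at the 0.1 level.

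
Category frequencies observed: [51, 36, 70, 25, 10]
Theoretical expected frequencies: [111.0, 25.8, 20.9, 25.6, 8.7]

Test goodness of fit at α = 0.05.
Chi-square goodness of fit test:
H₀: observed counts match expected distribution
H₁: observed counts differ from expected distribution
df = k - 1 = 4
χ² = Σ(O - E)²/E
   = (51 - 111.0)²/111.0 + (36 - 25.8)²/25.8 + (70 - 20.9)²/20.9 + (25 - 25.6)²/25.6 + (10 - 8.7)²/8.7
   = 32.432 + 4.033 + 115.350 + 0.014 + 0.194
   = 152.02
p-value < 0.0001

Since p-value < α = 0.05, we reject H₀.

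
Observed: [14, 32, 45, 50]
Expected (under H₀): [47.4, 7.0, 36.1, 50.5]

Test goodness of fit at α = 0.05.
Chi-square goodness of fit test:
H₀: observed counts match expected distribution
H₁: observed counts differ from expected distribution
df = k - 1 = 3
χ² = Σ(O - E)²/E
   = (14 - 47.4)²/47.4 + (32 - 7.0)²/7.0 + (45 - 36.1)²/36.1 + (50 - 50.5)²/50.5
   = 23.535 + 89.286 + 2.194 + 0.005
   = 115.02
p-value < 0.0001

Since p-value < α = 0.05, we reject H₀.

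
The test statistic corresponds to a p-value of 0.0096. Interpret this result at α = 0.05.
Since p = 0.0096 < α = 0.05, reject H₀.
There is sufficient evidence to reject the null hypothesis; the result is statistically significant at the 0.05 level.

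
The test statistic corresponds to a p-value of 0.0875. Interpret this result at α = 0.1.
Since p = 0.0875 < α = 0.1, reject H₀.
There is sufficient evidence to reject the null hypothesis; the result is statistically significant at the 0.1 level.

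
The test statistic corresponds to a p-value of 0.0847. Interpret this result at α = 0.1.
Since p = 0.0847 < α = 0.1, reject H₀.
There is sufficient evidence to reject the null hypothesis; the result is statistically significant at the 0.1 level.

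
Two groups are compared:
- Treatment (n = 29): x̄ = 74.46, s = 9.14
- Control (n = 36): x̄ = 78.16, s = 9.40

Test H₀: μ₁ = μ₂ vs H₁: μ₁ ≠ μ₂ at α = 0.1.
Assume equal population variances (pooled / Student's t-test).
Student's two-sample t-test (equal variances):
H₀: μ₁ = μ₂
H₁: μ₁ ≠ μ₂
df = n₁ + n₂ - 2 = 63
Pooled variance s_p² = [(n₁-1)s₁² + (n₂-1)s₂²] / (n₁ + n₂ - 2) = [(28)(9.14²) + (35)(9.40²)] / 63 = 86.2176
SE = √(s_p²(1/n₁ + 1/n₂)) = √(86.2176 × (1/29 + 1/36)) = 2.3169
t = (x̄₁ - x̄₂) / SE = (74.46 - 78.16) / 2.3169 = -3.70 / 2.3169 = -1.597
p-value = 0.1153

Since p-value > α = 0.1, we fail to reject H₀.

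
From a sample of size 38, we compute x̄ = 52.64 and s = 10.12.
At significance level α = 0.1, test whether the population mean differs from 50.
One-sample t-test:
H₀: μ = 50
H₁: μ ≠ 50
df = n - 1 = 37
t = (x̄ - μ₀) / (s/√n) = (52.64 - 50) / (10.12/√38) = 1.608
p-value = 0.1163

Since p-value > α = 0.1, we fail to reject H₀.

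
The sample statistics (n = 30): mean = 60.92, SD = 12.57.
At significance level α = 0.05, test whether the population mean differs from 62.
One-sample t-test:
H₀: μ = 62
H₁: μ ≠ 62
df = n - 1 = 29
t = (x̄ - μ₀) / (s/√n) = (60.92 - 62) / (12.57/√30) = -0.471
p-value = 0.6414

Since p-value > α = 0.05, we fail to reject H₀.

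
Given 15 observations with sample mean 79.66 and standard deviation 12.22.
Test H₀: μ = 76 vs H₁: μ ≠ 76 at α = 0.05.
One-sample t-test:
H₀: μ = 76
H₁: μ ≠ 76
df = n - 1 = 14
t = (x̄ - μ₀) / (s/√n) = (79.66 - 76) / (12.22/√15) = 1.160
p-value = 0.2655

Since p-value > α = 0.05, we fail to reject H₀.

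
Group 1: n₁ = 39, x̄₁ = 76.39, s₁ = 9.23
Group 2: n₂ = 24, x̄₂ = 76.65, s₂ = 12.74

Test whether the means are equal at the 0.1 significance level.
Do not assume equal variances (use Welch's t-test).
Welch's two-sample t-test:
H₀: μ₁ = μ₂
H₁: μ₁ ≠ μ₂
s₁²/n₁ = 9.23²/39 = 2.1844,  s₂²/n₂ = 12.74²/24 = 6.7628
SE = √(s₁²/n₁ + s₂²/n₂) = √(2.1844 + 6.7628) = 2.9912
df (Welch-Satterthwaite) = (s₁²/n₁ + s₂²/n₂)² / [(s₁²/n₁)²/(n₁-1) + (s₂²/n₂)²/(n₂-1)] ≈ 37.87
t = (x̄₁ - x̄₂) / SE = (76.39 - 76.65) / 2.9912 = -0.26 / 2.9912 = -0.087
p-value = 0.9312

Since p-value > α = 0.1, we fail to reject H₀.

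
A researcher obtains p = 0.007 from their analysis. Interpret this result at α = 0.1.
Since p = 0.007 < α = 0.1, reject H₀.
There is sufficient evidence to reject the null hypothesis; the result is statistically significant at the 0.1 level.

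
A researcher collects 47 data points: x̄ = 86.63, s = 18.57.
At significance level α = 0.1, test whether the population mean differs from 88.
One-sample t-test:
H₀: μ = 88
H₁: μ ≠ 88
df = n - 1 = 46
t = (x̄ - μ₀) / (s/√n) = (86.63 - 88) / (18.57/√47) = -0.506
p-value = 0.6154

Since p-value > α = 0.1, we fail to reject H₀.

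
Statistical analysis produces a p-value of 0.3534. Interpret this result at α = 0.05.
Since p = 0.3534 > α = 0.05, fail to reject H₀.
There is insufficient evidence to reject the null hypothesis; the result is not statistically significant at the 0.05 level.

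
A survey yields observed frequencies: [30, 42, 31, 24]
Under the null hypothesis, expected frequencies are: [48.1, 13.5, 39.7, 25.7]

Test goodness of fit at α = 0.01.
Chi-square goodness of fit test:
H₀: observed counts match expected distribution
H₁: observed counts differ from expected distribution
df = k - 1 = 3
χ² = Σ(O - E)²/E
   = (30 - 48.1)²/48.1 + (42 - 13.5)²/13.5 + (31 - 39.7)²/39.7 + (24 - 25.7)²/25.7
   = 6.811 + 60.167 + 1.907 + 0.112
   = 69.00
p-value < 0.0001

Since p-value < α = 0.01, we reject H₀.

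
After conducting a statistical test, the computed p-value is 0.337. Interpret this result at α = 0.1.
Since p = 0.337 > α = 0.1, fail to reject H₀.
There is insufficient evidence to reject the null hypothesis; the result is not statistically significant at the 0.1 level.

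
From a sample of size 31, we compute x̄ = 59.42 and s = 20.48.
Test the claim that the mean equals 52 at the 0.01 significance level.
One-sample t-test:
H₀: μ = 52
H₁: μ ≠ 52
df = n - 1 = 30
t = (x̄ - μ₀) / (s/√n) = (59.42 - 52) / (20.48/√31) = 2.017
p-value = 0.0527

Since p-value > α = 0.01, we fail to reject H₀.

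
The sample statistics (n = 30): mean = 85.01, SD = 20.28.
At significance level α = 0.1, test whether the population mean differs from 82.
One-sample t-test:
H₀: μ = 82
H₁: μ ≠ 82
df = n - 1 = 29
t = (x̄ - μ₀) / (s/√n) = (85.01 - 82) / (20.28/√30) = 0.813
p-value = 0.4229

Since p-value > α = 0.1, we fail to reject H₀.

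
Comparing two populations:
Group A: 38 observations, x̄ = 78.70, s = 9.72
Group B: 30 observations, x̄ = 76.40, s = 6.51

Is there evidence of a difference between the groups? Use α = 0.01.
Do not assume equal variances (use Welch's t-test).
Welch's two-sample t-test:
H₀: μ₁ = μ₂
H₁: μ₁ ≠ μ₂
s₁²/n₁ = 9.72²/38 = 2.4863,  s₂²/n₂ = 6.51²/30 = 1.4127
SE = √(s₁²/n₁ + s₂²/n₂) = √(2.4863 + 1.4127) = 1.9746
df (Welch-Satterthwaite) = (s₁²/n₁ + s₂²/n₂)² / [(s₁²/n₁)²/(n₁-1) + (s₂²/n₂)²/(n₂-1)] ≈ 64.45
t = (x̄₁ - x̄₂) / SE = (78.70 - 76.40) / 1.9746 = 2.30 / 1.9746 = 1.165
p-value = 0.2484

Since p-value > α = 0.01, we fail to reject H₀.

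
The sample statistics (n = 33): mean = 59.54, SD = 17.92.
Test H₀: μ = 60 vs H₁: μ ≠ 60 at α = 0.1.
One-sample t-test:
H₀: μ = 60
H₁: μ ≠ 60
df = n - 1 = 32
t = (x̄ - μ₀) / (s/√n) = (59.54 - 60) / (17.92/√33) = -0.147
p-value = 0.8837

Since p-value > α = 0.1, we fail to reject H₀.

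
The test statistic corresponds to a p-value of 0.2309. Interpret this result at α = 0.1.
Since p = 0.2309 > α = 0.1, fail to reject H₀.
There is insufficient evidence to reject the null hypothesis; the result is not statistically significant at the 0.1 level.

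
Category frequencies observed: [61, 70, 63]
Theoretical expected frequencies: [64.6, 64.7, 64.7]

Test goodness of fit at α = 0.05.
Chi-square goodness of fit test:
H₀: observed counts match expected distribution
H₁: observed counts differ from expected distribution
df = k - 1 = 2
χ² = Σ(O - E)²/E
   = (61 - 64.6)²/64.6 + (70 - 64.7)²/64.7 + (63 - 64.7)²/64.7
   = 0.201 + 0.434 + 0.045
   = 0.68
p-value = 0.7120

Since p-value > α = 0.05, we fail to reject H₀.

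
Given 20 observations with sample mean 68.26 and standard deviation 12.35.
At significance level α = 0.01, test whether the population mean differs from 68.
One-sample t-test:
H₀: μ = 68
H₁: μ ≠ 68
df = n - 1 = 19
t = (x̄ - μ₀) / (s/√n) = (68.26 - 68) / (12.35/√20) = 0.094
p-value = 0.9260

Since p-value > α = 0.01, we fail to reject H₀.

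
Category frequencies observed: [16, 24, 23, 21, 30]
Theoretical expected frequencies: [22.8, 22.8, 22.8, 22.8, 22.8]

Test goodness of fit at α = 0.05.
Chi-square goodness of fit test:
H₀: observed counts match expected distribution
H₁: observed counts differ from expected distribution
df = k - 1 = 4
χ² = Σ(O - E)²/E
   = (16 - 22.8)²/22.8 + (24 - 22.8)²/22.8 + (23 - 22.8)²/22.8 + (21 - 22.8)²/22.8 + (30 - 22.8)²/22.8
   = 2.028 + 0.063 + 0.002 + 0.142 + 2.274
   = 4.51
p-value = 0.3415

Since p-value > α = 0.05, we fail to reject H₀.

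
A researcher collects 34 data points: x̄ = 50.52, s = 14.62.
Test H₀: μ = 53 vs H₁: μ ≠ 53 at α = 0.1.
One-sample t-test:
H₀: μ = 53
H₁: μ ≠ 53
df = n - 1 = 33
t = (x̄ - μ₀) / (s/√n) = (50.52 - 53) / (14.62/√34) = -0.989
p-value = 0.3298

Since p-value > α = 0.1, we fail to reject H₀.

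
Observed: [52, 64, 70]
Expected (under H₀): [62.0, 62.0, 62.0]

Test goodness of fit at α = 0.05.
Chi-square goodness of fit test:
H₀: observed counts match expected distribution
H₁: observed counts differ from expected distribution
df = k - 1 = 2
χ² = Σ(O - E)²/E
   = (52 - 62.0)²/62.0 + (64 - 62.0)²/62.0 + (70 - 62.0)²/62.0
   = 1.613 + 0.065 + 1.032
   = 2.71
p-value = 0.2580

Since p-value > α = 0.05, we fail to reject H₀.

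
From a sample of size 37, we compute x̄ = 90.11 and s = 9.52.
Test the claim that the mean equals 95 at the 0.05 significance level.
One-sample t-test:
H₀: μ = 95
H₁: μ ≠ 95
df = n - 1 = 36
t = (x̄ - μ₀) / (s/√n) = (90.11 - 95) / (9.52/√37) = -3.124
p-value = 0.0035

Since p-value < α = 0.05, we reject H₀.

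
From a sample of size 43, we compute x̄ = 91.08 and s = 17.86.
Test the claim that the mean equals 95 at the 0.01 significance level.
One-sample t-test:
H₀: μ = 95
H₁: μ ≠ 95
df = n - 1 = 42
t = (x̄ - μ₀) / (s/√n) = (91.08 - 95) / (17.86/√43) = -1.439
p-value = 0.1575

Since p-value > α = 0.01, we fail to reject H₀.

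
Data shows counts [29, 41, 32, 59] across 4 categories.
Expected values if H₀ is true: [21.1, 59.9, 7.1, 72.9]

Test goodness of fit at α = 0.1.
Chi-square goodness of fit test:
H₀: observed counts match expected distribution
H₁: observed counts differ from expected distribution
df = k - 1 = 3
χ² = Σ(O - E)²/E
   = (29 - 21.1)²/21.1 + (41 - 59.9)²/59.9 + (32 - 7.1)²/7.1 + (59 - 72.9)²/72.9
   = 2.958 + 5.963 + 87.325 + 2.650
   = 98.90
p-value < 0.0001

Since p-value < α = 0.1, we reject H₀.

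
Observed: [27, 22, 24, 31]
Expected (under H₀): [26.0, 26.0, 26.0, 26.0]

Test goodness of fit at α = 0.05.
Chi-square goodness of fit test:
H₀: observed counts match expected distribution
H₁: observed counts differ from expected distribution
df = k - 1 = 3
χ² = Σ(O - E)²/E
   = (27 - 26.0)²/26.0 + (22 - 26.0)²/26.0 + (24 - 26.0)²/26.0 + (31 - 26.0)²/26.0
   = 0.038 + 0.615 + 0.154 + 0.962
   = 1.77
p-value = 0.6217

Since p-value > α = 0.05, we fail to reject H₀.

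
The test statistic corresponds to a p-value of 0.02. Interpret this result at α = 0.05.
Since p = 0.02 < α = 0.05, reject H₀.
There is sufficient evidence to reject the null hypothesis; the result is statistically significant at the 0.05 level.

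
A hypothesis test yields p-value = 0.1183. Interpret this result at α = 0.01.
Since p = 0.1183 > α = 0.01, fail to reject H₀.
There is insufficient evidence to reject the null hypothesis; the result is not statistically significant at the 0.01 level.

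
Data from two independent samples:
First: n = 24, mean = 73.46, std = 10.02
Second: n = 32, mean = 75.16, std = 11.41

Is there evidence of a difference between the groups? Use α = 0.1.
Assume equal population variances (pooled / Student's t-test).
Student's two-sample t-test (equal variances):
H₀: μ₁ = μ₂
H₁: μ₁ ≠ μ₂
df = n₁ + n₂ - 2 = 54
Pooled variance s_p² = [(n₁-1)s₁² + (n₂-1)s₂²] / (n₁ + n₂ - 2) = [(23)(10.02²) + (31)(11.41²)] / 54 = 117.5007
SE = √(s_p²(1/n₁ + 1/n₂)) = √(117.5007 × (1/24 + 1/32)) = 2.9271
t = (x̄₁ - x̄₂) / SE = (73.46 - 75.16) / 2.9271 = -1.70 / 2.9271 = -0.581
p-value = 0.5638

Since p-value > α = 0.1, we fail to reject H₀.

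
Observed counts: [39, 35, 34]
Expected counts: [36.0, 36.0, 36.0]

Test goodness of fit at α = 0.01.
Chi-square goodness of fit test:
H₀: observed counts match expected distribution
H₁: observed counts differ from expected distribution
df = k - 1 = 2
χ² = Σ(O - E)²/E
   = (39 - 36.0)²/36.0 + (35 - 36.0)²/36.0 + (34 - 36.0)²/36.0
   = 0.250 + 0.028 + 0.111
   = 0.39
p-value = 0.8233

Since p-value > α = 0.01, we fail to reject H₀.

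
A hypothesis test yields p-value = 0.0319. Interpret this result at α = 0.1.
Since p = 0.0319 < α = 0.1, reject H₀.
There is sufficient evidence to reject the null hypothesis; the result is statistically significant at the 0.1 level.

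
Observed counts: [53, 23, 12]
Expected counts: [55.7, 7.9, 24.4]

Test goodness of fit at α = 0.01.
Chi-square goodness of fit test:
H₀: observed counts match expected distribution
H₁: observed counts differ from expected distribution
df = k - 1 = 2
χ² = Σ(O - E)²/E
   = (53 - 55.7)²/55.7 + (23 - 7.9)²/7.9 + (12 - 24.4)²/24.4
   = 0.131 + 28.862 + 6.302
   = 35.29
p-value < 0.0001

Since p-value < α = 0.01, we reject H₀.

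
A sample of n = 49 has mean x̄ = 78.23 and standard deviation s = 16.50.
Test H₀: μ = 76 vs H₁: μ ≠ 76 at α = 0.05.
One-sample t-test:
H₀: μ = 76
H₁: μ ≠ 76
df = n - 1 = 48
t = (x̄ - μ₀) / (s/√n) = (78.23 - 76) / (16.50/√49) = 0.946
p-value = 0.3489

Since p-value > α = 0.05, we fail to reject H₀.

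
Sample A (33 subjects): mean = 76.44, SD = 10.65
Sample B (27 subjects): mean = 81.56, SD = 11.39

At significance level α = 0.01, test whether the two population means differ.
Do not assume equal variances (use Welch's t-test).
Welch's two-sample t-test:
H₀: μ₁ = μ₂
H₁: μ₁ ≠ μ₂
s₁²/n₁ = 10.65²/33 = 3.4370,  s₂²/n₂ = 11.39²/27 = 4.8049
SE = √(s₁²/n₁ + s₂²/n₂) = √(3.4370 + 4.8049) = 2.8709
df (Welch-Satterthwaite) = (s₁²/n₁ + s₂²/n₂)² / [(s₁²/n₁)²/(n₁-1) + (s₂²/n₂)²/(n₂-1)] ≈ 54.04
t = (x̄₁ - x̄₂) / SE = (76.44 - 81.56) / 2.8709 = -5.12 / 2.8709 = -1.783
p-value = 0.0801

Since p-value > α = 0.01, we fail to reject H₀.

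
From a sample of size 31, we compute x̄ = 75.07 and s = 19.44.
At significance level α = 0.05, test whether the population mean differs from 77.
One-sample t-test:
H₀: μ = 77
H₁: μ ≠ 77
df = n - 1 = 30
t = (x̄ - μ₀) / (s/√n) = (75.07 - 77) / (19.44/√31) = -0.553
p-value = 0.5845

Since p-value > α = 0.05, we fail to reject H₀.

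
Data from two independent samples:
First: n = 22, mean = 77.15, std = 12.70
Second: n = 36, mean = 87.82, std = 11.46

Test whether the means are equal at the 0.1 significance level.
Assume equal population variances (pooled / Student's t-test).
Student's two-sample t-test (equal variances):
H₀: μ₁ = μ₂
H₁: μ₁ ≠ μ₂
df = n₁ + n₂ - 2 = 56
Pooled variance s_p² = [(n₁-1)s₁² + (n₂-1)s₂²] / (n₁ + n₂ - 2) = [(21)(12.70²) + (35)(11.46²)] / 56 = 142.5660
SE = √(s_p²(1/n₁ + 1/n₂)) = √(142.5660 × (1/22 + 1/36)) = 3.2312
t = (x̄₁ - x̄₂) / SE = (77.15 - 87.82) / 3.2312 = -10.67 / 3.2312 = -3.302
p-value = 0.0017

Since p-value < α = 0.1, we reject H₀.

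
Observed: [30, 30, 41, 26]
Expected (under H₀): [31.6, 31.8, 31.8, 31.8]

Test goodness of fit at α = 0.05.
Chi-square goodness of fit test:
H₀: observed counts match expected distribution
H₁: observed counts differ from expected distribution
df = k - 1 = 3
χ² = Σ(O - E)²/E
   = (30 - 31.6)²/31.6 + (30 - 31.8)²/31.8 + (41 - 31.8)²/31.8 + (26 - 31.8)²/31.8
   = 0.081 + 0.102 + 2.662 + 1.058
   = 3.90
p-value = 0.2722

Since p-value > α = 0.05, we fail to reject H₀.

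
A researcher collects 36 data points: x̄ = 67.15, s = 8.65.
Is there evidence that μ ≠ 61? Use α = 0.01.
One-sample t-test:
H₀: μ = 61
H₁: μ ≠ 61
df = n - 1 = 35
t = (x̄ - μ₀) / (s/√n) = (67.15 - 61) / (8.65/√36) = 4.266
p-value = 0.0001

Since p-value < α = 0.01, we reject H₀.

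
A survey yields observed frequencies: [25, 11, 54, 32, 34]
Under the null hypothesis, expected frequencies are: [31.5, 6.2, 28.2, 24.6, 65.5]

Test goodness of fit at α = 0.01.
Chi-square goodness of fit test:
H₀: observed counts match expected distribution
H₁: observed counts differ from expected distribution
df = k - 1 = 4
χ² = Σ(O - E)²/E
   = (25 - 31.5)²/31.5 + (11 - 6.2)²/6.2 + (54 - 28.2)²/28.2 + (32 - 24.6)²/24.6 + (34 - 65.5)²/65.5
   = 1.341 + 3.716 + 23.604 + 2.226 + 15.149
   = 46.04
p-value < 0.0001

Since p-value < α = 0.01, we reject H₀.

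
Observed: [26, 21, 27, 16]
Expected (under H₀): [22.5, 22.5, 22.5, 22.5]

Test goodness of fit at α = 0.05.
Chi-square goodness of fit test:
H₀: observed counts match expected distribution
H₁: observed counts differ from expected distribution
df = k - 1 = 3
χ² = Σ(O - E)²/E
   = (26 - 22.5)²/22.5 + (21 - 22.5)²/22.5 + (27 - 22.5)²/22.5 + (16 - 22.5)²/22.5
   = 0.544 + 0.100 + 0.900 + 1.878
   = 3.42
p-value = 0.3310

Since p-value > α = 0.05, we fail to reject H₀.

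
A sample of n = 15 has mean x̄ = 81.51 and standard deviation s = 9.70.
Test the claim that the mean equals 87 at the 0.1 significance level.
One-sample t-test:
H₀: μ = 87
H₁: μ ≠ 87
df = n - 1 = 14
t = (x̄ - μ₀) / (s/√n) = (81.51 - 87) / (9.70/√15) = -2.192
p-value = 0.0458

Since p-value < α = 0.1, we reject H₀.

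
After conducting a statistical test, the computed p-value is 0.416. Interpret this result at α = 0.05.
Since p = 0.416 > α = 0.05, fail to reject H₀.
There is insufficient evidence to reject the null hypothesis; the result is not statistically significant at the 0.05 level.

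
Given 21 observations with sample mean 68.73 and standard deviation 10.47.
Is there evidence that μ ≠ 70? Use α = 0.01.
One-sample t-test:
H₀: μ = 70
H₁: μ ≠ 70
df = n - 1 = 20
t = (x̄ - μ₀) / (s/√n) = (68.73 - 70) / (10.47/√21) = -0.556
p-value = 0.5845

Since p-value > α = 0.01, we fail to reject H₀.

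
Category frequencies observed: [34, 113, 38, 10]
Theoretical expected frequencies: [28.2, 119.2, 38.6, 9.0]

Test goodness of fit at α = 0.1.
Chi-square goodness of fit test:
H₀: observed counts match expected distribution
H₁: observed counts differ from expected distribution
df = k - 1 = 3
χ² = Σ(O - E)²/E
   = (34 - 28.2)²/28.2 + (113 - 119.2)²/119.2 + (38 - 38.6)²/38.6 + (10 - 9.0)²/9.0
   = 1.193 + 0.322 + 0.009 + 0.111
   = 1.64
p-value = 0.6513

Since p-value > α = 0.1, we fail to reject H₀.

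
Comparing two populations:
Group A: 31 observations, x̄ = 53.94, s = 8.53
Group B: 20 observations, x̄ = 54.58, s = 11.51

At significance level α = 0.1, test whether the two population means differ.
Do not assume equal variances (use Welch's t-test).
Welch's two-sample t-test:
H₀: μ₁ = μ₂
H₁: μ₁ ≠ μ₂
s₁²/n₁ = 8.53²/31 = 2.3471,  s₂²/n₂ = 11.51²/20 = 6.6240
SE = √(s₁²/n₁ + s₂²/n₂) = √(2.3471 + 6.6240) = 2.9952
df (Welch-Satterthwaite) = (s₁²/n₁ + s₂²/n₂)² / [(s₁²/n₁)²/(n₁-1) + (s₂²/n₂)²/(n₂-1)] ≈ 32.28
t = (x̄₁ - x̄₂) / SE = (53.94 - 54.58) / 2.9952 = -0.64 / 2.9952 = -0.214
p-value = 0.8321

Since p-value > α = 0.1, we fail to reject H₀.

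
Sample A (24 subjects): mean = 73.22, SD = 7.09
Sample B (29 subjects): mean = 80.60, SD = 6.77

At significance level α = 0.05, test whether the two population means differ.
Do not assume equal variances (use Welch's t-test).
Welch's two-sample t-test:
H₀: μ₁ = μ₂
H₁: μ₁ ≠ μ₂
s₁²/n₁ = 7.09²/24 = 2.0945,  s₂²/n₂ = 6.77²/29 = 1.5804
SE = √(s₁²/n₁ + s₂²/n₂) = √(2.0945 + 1.5804) = 1.9170
df (Welch-Satterthwaite) = (s₁²/n₁ + s₂²/n₂)² / [(s₁²/n₁)²/(n₁-1) + (s₂²/n₂)²/(n₂-1)] ≈ 48.24
t = (x̄₁ - x̄₂) / SE = (73.22 - 80.60) / 1.9170 = -7.38 / 1.9170 = -3.850
p-value = 0.0003

Since p-value < α = 0.05, we reject H₀.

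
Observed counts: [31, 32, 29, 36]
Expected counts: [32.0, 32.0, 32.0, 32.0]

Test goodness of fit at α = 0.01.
Chi-square goodness of fit test:
H₀: observed counts match expected distribution
H₁: observed counts differ from expected distribution
df = k - 1 = 3
χ² = Σ(O - E)²/E
   = (31 - 32.0)²/32.0 + (32 - 32.0)²/32.0 + (29 - 32.0)²/32.0 + (36 - 32.0)²/32.0
   = 0.031 + 0.000 + 0.281 + 0.500
   = 0.81
p-value = 0.8465

Since p-value > α = 0.01, we fail to reject H₀.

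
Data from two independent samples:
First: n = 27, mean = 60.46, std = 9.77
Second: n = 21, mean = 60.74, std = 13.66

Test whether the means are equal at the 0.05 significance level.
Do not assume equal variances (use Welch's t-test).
Welch's two-sample t-test:
H₀: μ₁ = μ₂
H₁: μ₁ ≠ μ₂
s₁²/n₁ = 9.77²/27 = 3.5353,  s₂²/n₂ = 13.66²/21 = 8.8855
SE = √(s₁²/n₁ + s₂²/n₂) = √(3.5353 + 8.8855) = 3.5243
df (Welch-Satterthwaite) = (s₁²/n₁ + s₂²/n₂)² / [(s₁²/n₁)²/(n₁-1) + (s₂²/n₂)²/(n₂-1)] ≈ 34.84
t = (x̄₁ - x̄₂) / SE = (60.46 - 60.74) / 3.5243 = -0.28 / 3.5243 = -0.079
p-value = 0.9371

Since p-value > α = 0.05, we fail to reject H₀.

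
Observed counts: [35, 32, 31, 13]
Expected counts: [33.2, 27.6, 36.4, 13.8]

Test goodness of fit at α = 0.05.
Chi-square goodness of fit test:
H₀: observed counts match expected distribution
H₁: observed counts differ from expected distribution
df = k - 1 = 3
χ² = Σ(O - E)²/E
   = (35 - 33.2)²/33.2 + (32 - 27.6)²/27.6 + (31 - 36.4)²/36.4 + (13 - 13.8)²/13.8
   = 0.098 + 0.701 + 0.801 + 0.046
   = 1.65
p-value = 0.6489

Since p-value > α = 0.05, we fail to reject H₀.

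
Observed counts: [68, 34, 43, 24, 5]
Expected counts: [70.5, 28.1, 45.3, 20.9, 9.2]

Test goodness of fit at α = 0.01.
Chi-square goodness of fit test:
H₀: observed counts match expected distribution
H₁: observed counts differ from expected distribution
df = k - 1 = 4
χ² = Σ(O - E)²/E
   = (68 - 70.5)²/70.5 + (34 - 28.1)²/28.1 + (43 - 45.3)²/45.3 + (24 - 20.9)²/20.9 + (5 - 9.2)²/9.2
   = 0.089 + 1.239 + 0.117 + 0.460 + 1.917
   = 3.82
p-value = 0.4307

Since p-value > α = 0.01, we fail to reject H₀.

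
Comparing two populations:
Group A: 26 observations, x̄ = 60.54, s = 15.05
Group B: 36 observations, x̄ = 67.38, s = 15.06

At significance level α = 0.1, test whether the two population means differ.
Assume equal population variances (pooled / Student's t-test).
Student's two-sample t-test (equal variances):
H₀: μ₁ = μ₂
H₁: μ₁ ≠ μ₂
df = n₁ + n₂ - 2 = 60
Pooled variance s_p² = [(n₁-1)s₁² + (n₂-1)s₂²] / (n₁ + n₂ - 2) = [(25)(15.05²) + (35)(15.06²)] / 60 = 226.6781
SE = √(s_p²(1/n₁ + 1/n₂)) = √(226.6781 × (1/26 + 1/36)) = 3.8749
t = (x̄₁ - x̄₂) / SE = (60.54 - 67.38) / 3.8749 = -6.84 / 3.8749 = -1.765
p-value = 0.0826

Since p-value < α = 0.1, we reject H₀.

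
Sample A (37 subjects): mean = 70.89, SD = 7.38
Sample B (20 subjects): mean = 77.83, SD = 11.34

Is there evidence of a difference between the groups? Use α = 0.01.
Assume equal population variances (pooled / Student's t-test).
Student's two-sample t-test (equal variances):
H₀: μ₁ = μ₂
H₁: μ₁ ≠ μ₂
df = n₁ + n₂ - 2 = 55
Pooled variance s_p² = [(n₁-1)s₁² + (n₂-1)s₂²] / (n₁ + n₂ - 2) = [(36)(7.38²) + (19)(11.34²)] / 55 = 80.0734
SE = √(s_p²(1/n₁ + 1/n₂)) = √(80.0734 × (1/37 + 1/20)) = 2.4835
t = (x̄₁ - x̄₂) / SE = (70.89 - 77.83) / 2.4835 = -6.94 / 2.4835 = -2.794
p-value = 0.0071

Since p-value < α = 0.01, we reject H₀.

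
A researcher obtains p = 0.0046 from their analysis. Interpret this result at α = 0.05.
Since p = 0.0046 < α = 0.05, reject H₀.
There is sufficient evidence to reject the null hypothesis; the result is statistically significant at the 0.05 level.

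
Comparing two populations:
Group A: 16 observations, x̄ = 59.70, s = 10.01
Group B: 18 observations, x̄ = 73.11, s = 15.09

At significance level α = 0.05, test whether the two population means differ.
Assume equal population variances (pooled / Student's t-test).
Student's two-sample t-test (equal variances):
H₀: μ₁ = μ₂
H₁: μ₁ ≠ μ₂
df = n₁ + n₂ - 2 = 32
Pooled variance s_p² = [(n₁-1)s₁² + (n₂-1)s₂²] / (n₁ + n₂ - 2) = [(15)(10.01²) + (17)(15.09²)] / 32 = 167.9387
SE = √(s_p²(1/n₁ + 1/n₂)) = √(167.9387 × (1/16 + 1/18)) = 4.4527
t = (x̄₁ - x̄₂) / SE = (59.70 - 73.11) / 4.4527 = -13.41 / 4.4527 = -3.012
p-value = 0.0050

Since p-value < α = 0.05, we reject H₀.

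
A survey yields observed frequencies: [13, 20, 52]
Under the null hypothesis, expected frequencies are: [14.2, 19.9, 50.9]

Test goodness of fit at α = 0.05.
Chi-square goodness of fit test:
H₀: observed counts match expected distribution
H₁: observed counts differ from expected distribution
df = k - 1 = 2
χ² = Σ(O - E)²/E
   = (13 - 14.2)²/14.2 + (20 - 19.9)²/19.9 + (52 - 50.9)²/50.9
   = 0.101 + 0.001 + 0.024
   = 0.13
p-value = 0.9391

Since p-value > α = 0.05, we fail to reject H₀.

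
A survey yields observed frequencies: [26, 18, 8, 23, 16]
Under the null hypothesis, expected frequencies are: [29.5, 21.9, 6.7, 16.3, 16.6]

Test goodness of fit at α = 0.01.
Chi-square goodness of fit test:
H₀: observed counts match expected distribution
H₁: observed counts differ from expected distribution
df = k - 1 = 4
χ² = Σ(O - E)²/E
   = (26 - 29.5)²/29.5 + (18 - 21.9)²/21.9 + (8 - 6.7)²/6.7 + (23 - 16.3)²/16.3 + (16 - 16.6)²/16.6
   = 0.415 + 0.695 + 0.252 + 2.754 + 0.022
   = 4.14
p-value = 0.3877

Since p-value > α = 0.01, we fail to reject H₀.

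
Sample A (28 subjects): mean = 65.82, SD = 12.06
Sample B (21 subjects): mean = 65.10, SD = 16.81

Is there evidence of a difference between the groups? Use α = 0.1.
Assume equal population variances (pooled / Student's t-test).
Student's two-sample t-test (equal variances):
H₀: μ₁ = μ₂
H₁: μ₁ ≠ μ₂
df = n₁ + n₂ - 2 = 47
Pooled variance s_p² = [(n₁-1)s₁² + (n₂-1)s₂²] / (n₁ + n₂ - 2) = [(27)(12.06²) + (20)(16.81²)] / 47 = 203.7979
SE = √(s_p²(1/n₁ + 1/n₂)) = √(203.7979 × (1/28 + 1/21)) = 4.1211
t = (x̄₁ - x̄₂) / SE = (65.82 - 65.10) / 4.1211 = 0.72 / 4.1211 = 0.175
p-value = 0.8621

Since p-value > α = 0.1, we fail to reject H₀.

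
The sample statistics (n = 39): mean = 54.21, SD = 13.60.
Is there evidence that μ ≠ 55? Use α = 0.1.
One-sample t-test:
H₀: μ = 55
H₁: μ ≠ 55
df = n - 1 = 38
t = (x̄ - μ₀) / (s/√n) = (54.21 - 55) / (13.60/√39) = -0.363
p-value = 0.7188

Since p-value > α = 0.1, we fail to reject H₀.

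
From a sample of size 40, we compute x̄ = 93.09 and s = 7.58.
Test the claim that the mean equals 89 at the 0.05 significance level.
One-sample t-test:
H₀: μ = 89
H₁: μ ≠ 89
df = n - 1 = 39
t = (x̄ - μ₀) / (s/√n) = (93.09 - 89) / (7.58/√40) = 3.413
p-value = 0.0015

Since p-value < α = 0.05, we reject H₀.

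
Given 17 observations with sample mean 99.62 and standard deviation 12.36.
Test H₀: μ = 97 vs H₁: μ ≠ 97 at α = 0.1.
One-sample t-test:
H₀: μ = 97
H₁: μ ≠ 97
df = n - 1 = 16
t = (x̄ - μ₀) / (s/√n) = (99.62 - 97) / (12.36/√17) = 0.874
p-value = 0.3951

Since p-value > α = 0.1, we fail to reject H₀.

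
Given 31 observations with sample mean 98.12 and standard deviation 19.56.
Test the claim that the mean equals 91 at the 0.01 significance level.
One-sample t-test:
H₀: μ = 91
H₁: μ ≠ 91
df = n - 1 = 30
t = (x̄ - μ₀) / (s/√n) = (98.12 - 91) / (19.56/√31) = 2.027
p-value = 0.0517

Since p-value > α = 0.01, we fail to reject H₀.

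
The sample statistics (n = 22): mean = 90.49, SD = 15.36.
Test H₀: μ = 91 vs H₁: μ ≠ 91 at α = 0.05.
One-sample t-test:
H₀: μ = 91
H₁: μ ≠ 91
df = n - 1 = 21
t = (x̄ - μ₀) / (s/√n) = (90.49 - 91) / (15.36/√22) = -0.156
p-value = 0.8777

Since p-value > α = 0.05, we fail to reject H₀.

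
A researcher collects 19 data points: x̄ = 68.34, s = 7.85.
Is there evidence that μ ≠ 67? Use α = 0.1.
One-sample t-test:
H₀: μ = 67
H₁: μ ≠ 67
df = n - 1 = 18
t = (x̄ - μ₀) / (s/√n) = (68.34 - 67) / (7.85/√19) = 0.744
p-value = 0.4664

Since p-value > α = 0.1, we fail to reject H₀.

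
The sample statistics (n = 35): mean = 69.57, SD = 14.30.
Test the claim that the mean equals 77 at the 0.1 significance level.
One-sample t-test:
H₀: μ = 77
H₁: μ ≠ 77
df = n - 1 = 34
t = (x̄ - μ₀) / (s/√n) = (69.57 - 77) / (14.30/√35) = -3.074
p-value = 0.0041

Since p-value < α = 0.1, we reject H₀.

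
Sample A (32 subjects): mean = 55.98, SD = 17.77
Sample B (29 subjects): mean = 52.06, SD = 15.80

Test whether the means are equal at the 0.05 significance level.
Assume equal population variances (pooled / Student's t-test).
Student's two-sample t-test (equal variances):
H₀: μ₁ = μ₂
H₁: μ₁ ≠ μ₂
df = n₁ + n₂ - 2 = 59
Pooled variance s_p² = [(n₁-1)s₁² + (n₂-1)s₂²] / (n₁ + n₂ - 2) = [(31)(17.77²) + (28)(15.80²)] / 59 = 284.3878
SE = √(s_p²(1/n₁ + 1/n₂)) = √(284.3878 × (1/32 + 1/29)) = 4.3236
t = (x̄₁ - x̄₂) / SE = (55.98 - 52.06) / 4.3236 = 3.92 / 4.3236 = 0.907
p-value = 0.3683

Since p-value > α = 0.05, we fail to reject H₀.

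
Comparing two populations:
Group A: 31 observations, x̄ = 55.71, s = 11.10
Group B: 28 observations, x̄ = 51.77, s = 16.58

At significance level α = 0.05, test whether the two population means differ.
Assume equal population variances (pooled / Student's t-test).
Student's two-sample t-test (equal variances):
H₀: μ₁ = μ₂
H₁: μ₁ ≠ μ₂
df = n₁ + n₂ - 2 = 57
Pooled variance s_p² = [(n₁-1)s₁² + (n₂-1)s₂²] / (n₁ + n₂ - 2) = [(30)(11.10²) + (27)(16.58²)] / 57 = 195.0615
SE = √(s_p²(1/n₁ + 1/n₂)) = √(195.0615 × (1/31 + 1/28)) = 3.6413
t = (x̄₁ - x̄₂) / SE = (55.71 - 51.77) / 3.6413 = 3.94 / 3.6413 = 1.082
p-value = 0.2838

Since p-value > α = 0.05, we fail to reject H₀.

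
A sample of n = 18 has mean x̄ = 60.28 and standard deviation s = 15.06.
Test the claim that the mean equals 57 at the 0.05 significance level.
One-sample t-test:
H₀: μ = 57
H₁: μ ≠ 57
df = n - 1 = 17
t = (x̄ - μ₀) / (s/√n) = (60.28 - 57) / (15.06/√18) = 0.924
p-value = 0.3684

Since p-value > α = 0.05, we fail to reject H₀.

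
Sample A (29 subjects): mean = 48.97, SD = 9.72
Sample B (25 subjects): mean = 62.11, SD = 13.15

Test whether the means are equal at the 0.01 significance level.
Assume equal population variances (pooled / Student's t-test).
Student's two-sample t-test (equal variances):
H₀: μ₁ = μ₂
H₁: μ₁ ≠ μ₂
df = n₁ + n₂ - 2 = 52
Pooled variance s_p² = [(n₁-1)s₁² + (n₂-1)s₂²] / (n₁ + n₂ - 2) = [(28)(9.72²) + (24)(13.15²)] / 52 = 130.6834
SE = √(s_p²(1/n₁ + 1/n₂)) = √(130.6834 × (1/29 + 1/25)) = 3.1199
t = (x̄₁ - x̄₂) / SE = (48.97 - 62.11) / 3.1199 = -13.14 / 3.1199 = -4.212
p-value = 0.0001

Since p-value < α = 0.01, we reject H₀.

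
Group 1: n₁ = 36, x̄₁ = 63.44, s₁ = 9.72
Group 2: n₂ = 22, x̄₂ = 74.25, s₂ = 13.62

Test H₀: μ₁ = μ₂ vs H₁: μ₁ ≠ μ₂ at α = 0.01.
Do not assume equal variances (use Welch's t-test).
Welch's two-sample t-test:
H₀: μ₁ = μ₂
H₁: μ₁ ≠ μ₂
s₁²/n₁ = 9.72²/36 = 2.6244,  s₂²/n₂ = 13.62²/22 = 8.4320
SE = √(s₁²/n₁ + s₂²/n₂) = √(2.6244 + 8.4320) = 3.3251
df (Welch-Satterthwaite) = (s₁²/n₁ + s₂²/n₂)² / [(s₁²/n₁)²/(n₁-1) + (s₂²/n₂)²/(n₂-1)] ≈ 34.12
t = (x̄₁ - x̄₂) / SE = (63.44 - 74.25) / 3.3251 = -10.81 / 3.3251 = -3.251
p-value = 0.0026

Since p-value < α = 0.01, we reject H₀.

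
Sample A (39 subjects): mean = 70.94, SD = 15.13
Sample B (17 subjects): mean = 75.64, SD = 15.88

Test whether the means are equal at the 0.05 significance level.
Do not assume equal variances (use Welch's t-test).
Welch's two-sample t-test:
H₀: μ₁ = μ₂
H₁: μ₁ ≠ μ₂
s₁²/n₁ = 15.13²/39 = 5.8697,  s₂²/n₂ = 15.88²/17 = 14.8338
SE = √(s₁²/n₁ + s₂²/n₂) = √(5.8697 + 14.8338) = 4.5501
df (Welch-Satterthwaite) = (s₁²/n₁ + s₂²/n₂)² / [(s₁²/n₁)²/(n₁-1) + (s₂²/n₂)²/(n₂-1)] ≈ 29.24
t = (x̄₁ - x̄₂) / SE = (70.94 - 75.64) / 4.5501 = -4.70 / 4.5501 = -1.033
p-value = 0.3101

Since p-value > α = 0.05, we fail to reject H₀.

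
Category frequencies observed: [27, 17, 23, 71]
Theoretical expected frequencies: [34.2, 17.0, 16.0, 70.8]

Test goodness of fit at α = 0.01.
Chi-square goodness of fit test:
H₀: observed counts match expected distribution
H₁: observed counts differ from expected distribution
df = k - 1 = 3
χ² = Σ(O - E)²/E
   = (27 - 34.2)²/34.2 + (17 - 17.0)²/17.0 + (23 - 16.0)²/16.0 + (71 - 70.8)²/70.8
   = 1.516 + 0.000 + 3.062 + 0.001
   = 4.58
p-value = 0.2054

Since p-value > α = 0.01, we fail to reject H₀.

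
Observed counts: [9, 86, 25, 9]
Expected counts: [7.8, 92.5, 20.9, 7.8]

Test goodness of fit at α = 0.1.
Chi-square goodness of fit test:
H₀: observed counts match expected distribution
H₁: observed counts differ from expected distribution
df = k - 1 = 3
χ² = Σ(O - E)²/E
   = (9 - 7.8)²/7.8 + (86 - 92.5)²/92.5 + (25 - 20.9)²/20.9 + (9 - 7.8)²/7.8
   = 0.185 + 0.457 + 0.804 + 0.185
   = 1.63
p-value = 0.6525

Since p-value > α = 0.1, we fail to reject H₀.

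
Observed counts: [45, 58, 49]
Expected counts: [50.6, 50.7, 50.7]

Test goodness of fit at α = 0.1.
Chi-square goodness of fit test:
H₀: observed counts match expected distribution
H₁: observed counts differ from expected distribution
df = k - 1 = 2
χ² = Σ(O - E)²/E
   = (45 - 50.6)²/50.6 + (58 - 50.7)²/50.7 + (49 - 50.7)²/50.7
   = 0.620 + 1.051 + 0.057
   = 1.73
p-value = 0.4215

Since p-value > α = 0.1, we fail to reject H₀.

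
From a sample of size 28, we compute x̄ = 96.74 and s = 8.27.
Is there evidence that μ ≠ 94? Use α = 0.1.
One-sample t-test:
H₀: μ = 94
H₁: μ ≠ 94
df = n - 1 = 27
t = (x̄ - μ₀) / (s/√n) = (96.74 - 94) / (8.27/√28) = 1.753
p-value = 0.0909

Since p-value < α = 0.1, we reject H₀.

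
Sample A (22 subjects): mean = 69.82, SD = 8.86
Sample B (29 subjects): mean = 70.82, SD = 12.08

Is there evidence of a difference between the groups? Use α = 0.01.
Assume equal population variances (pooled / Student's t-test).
Student's two-sample t-test (equal variances):
H₀: μ₁ = μ₂
H₁: μ₁ ≠ μ₂
df = n₁ + n₂ - 2 = 49
Pooled variance s_p² = [(n₁-1)s₁² + (n₂-1)s₂²] / (n₁ + n₂ - 2) = [(21)(8.86²) + (28)(12.08²)] / 49 = 117.0292
SE = √(s_p²(1/n₁ + 1/n₂)) = √(117.0292 × (1/22 + 1/29)) = 3.0586
t = (x̄₁ - x̄₂) / SE = (69.82 - 70.82) / 3.0586 = -1.00 / 3.0586 = -0.327
p-value = 0.7451

Since p-value > α = 0.01, we fail to reject H₀.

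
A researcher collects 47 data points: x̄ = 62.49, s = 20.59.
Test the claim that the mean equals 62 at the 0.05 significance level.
One-sample t-test:
H₀: μ = 62
H₁: μ ≠ 62
df = n - 1 = 46
t = (x̄ - μ₀) / (s/√n) = (62.49 - 62) / (20.59/√47) = 0.163
p-value = 0.8711

Since p-value > α = 0.05, we fail to reject H₀.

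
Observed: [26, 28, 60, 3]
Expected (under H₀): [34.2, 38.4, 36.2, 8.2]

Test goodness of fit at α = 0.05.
Chi-square goodness of fit test:
H₀: observed counts match expected distribution
H₁: observed counts differ from expected distribution
df = k - 1 = 3
χ² = Σ(O - E)²/E
   = (26 - 34.2)²/34.2 + (28 - 38.4)²/38.4 + (60 - 36.2)²/36.2 + (3 - 8.2)²/8.2
   = 1.966 + 2.817 + 15.648 + 3.298
   = 23.73
p-value < 0.0001

Since p-value < α = 0.05, we reject H₀.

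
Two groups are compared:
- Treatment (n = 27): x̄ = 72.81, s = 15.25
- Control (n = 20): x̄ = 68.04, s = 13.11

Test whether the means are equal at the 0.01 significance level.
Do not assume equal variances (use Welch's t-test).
Welch's two-sample t-test:
H₀: μ₁ = μ₂
H₁: μ₁ ≠ μ₂
s₁²/n₁ = 15.25²/27 = 8.6134,  s₂²/n₂ = 13.11²/20 = 8.5936
SE = √(s₁²/n₁ + s₂²/n₂) = √(8.6134 + 8.5936) = 4.1481
df (Welch-Satterthwaite) = (s₁²/n₁ + s₂²/n₂)² / [(s₁²/n₁)²/(n₁-1) + (s₂²/n₂)²/(n₂-1)] ≈ 43.93
t = (x̄₁ - x̄₂) / SE = (72.81 - 68.04) / 4.1481 = 4.77 / 4.1481 = 1.150
p-value = 0.2564

Since p-value > α = 0.01, we fail to reject H₀.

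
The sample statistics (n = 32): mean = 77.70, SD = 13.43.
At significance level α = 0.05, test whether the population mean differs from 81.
One-sample t-test:
H₀: μ = 81
H₁: μ ≠ 81
df = n - 1 = 31
t = (x̄ - μ₀) / (s/√n) = (77.70 - 81) / (13.43/√32) = -1.390
p-value = 0.1744

Since p-value > α = 0.05, we fail to reject H₀.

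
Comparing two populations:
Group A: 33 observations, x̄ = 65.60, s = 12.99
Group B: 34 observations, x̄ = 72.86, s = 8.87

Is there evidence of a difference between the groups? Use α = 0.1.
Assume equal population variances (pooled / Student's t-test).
Student's two-sample t-test (equal variances):
H₀: μ₁ = μ₂
H₁: μ₁ ≠ μ₂
df = n₁ + n₂ - 2 = 65
Pooled variance s_p² = [(n₁-1)s₁² + (n₂-1)s₂²] / (n₁ + n₂ - 2) = [(32)(12.99²) + (33)(8.87²)] / 65 = 123.0157
SE = √(s_p²(1/n₁ + 1/n₂)) = √(123.0157 × (1/33 + 1/34)) = 2.7103
t = (x̄₁ - x̄₂) / SE = (65.60 - 72.86) / 2.7103 = -7.26 / 2.7103 = -2.679
p-value = 0.0094

Since p-value < α = 0.1, we reject H₀.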